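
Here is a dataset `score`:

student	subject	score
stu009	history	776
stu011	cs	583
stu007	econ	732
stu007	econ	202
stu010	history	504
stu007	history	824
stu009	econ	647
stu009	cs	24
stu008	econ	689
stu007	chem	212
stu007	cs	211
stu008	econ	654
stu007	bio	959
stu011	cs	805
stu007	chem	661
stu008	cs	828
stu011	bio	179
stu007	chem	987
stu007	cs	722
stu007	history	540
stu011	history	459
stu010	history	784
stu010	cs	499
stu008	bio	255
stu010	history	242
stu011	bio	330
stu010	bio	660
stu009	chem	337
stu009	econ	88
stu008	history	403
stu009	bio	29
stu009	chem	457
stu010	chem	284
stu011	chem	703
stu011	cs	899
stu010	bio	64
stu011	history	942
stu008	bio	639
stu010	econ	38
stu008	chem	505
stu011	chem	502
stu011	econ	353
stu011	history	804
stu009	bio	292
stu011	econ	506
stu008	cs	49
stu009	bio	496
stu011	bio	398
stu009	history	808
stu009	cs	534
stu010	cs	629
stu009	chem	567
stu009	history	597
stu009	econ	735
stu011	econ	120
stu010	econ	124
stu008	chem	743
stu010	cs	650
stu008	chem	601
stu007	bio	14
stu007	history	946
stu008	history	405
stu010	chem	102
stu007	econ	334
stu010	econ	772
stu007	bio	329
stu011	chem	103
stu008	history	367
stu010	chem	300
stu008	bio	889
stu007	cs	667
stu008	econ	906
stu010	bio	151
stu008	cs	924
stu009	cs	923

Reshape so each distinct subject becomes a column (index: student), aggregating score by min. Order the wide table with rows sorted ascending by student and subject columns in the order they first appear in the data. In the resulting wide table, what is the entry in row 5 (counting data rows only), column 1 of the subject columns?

459

With rows sorted ascending by student, row 5 is student=stu011. subject columns in first-appearance order: history, cs, econ, chem, bio; column 1 is history.
Long rows with student=stu011, subject=history: min(459, 942, 804) = 459.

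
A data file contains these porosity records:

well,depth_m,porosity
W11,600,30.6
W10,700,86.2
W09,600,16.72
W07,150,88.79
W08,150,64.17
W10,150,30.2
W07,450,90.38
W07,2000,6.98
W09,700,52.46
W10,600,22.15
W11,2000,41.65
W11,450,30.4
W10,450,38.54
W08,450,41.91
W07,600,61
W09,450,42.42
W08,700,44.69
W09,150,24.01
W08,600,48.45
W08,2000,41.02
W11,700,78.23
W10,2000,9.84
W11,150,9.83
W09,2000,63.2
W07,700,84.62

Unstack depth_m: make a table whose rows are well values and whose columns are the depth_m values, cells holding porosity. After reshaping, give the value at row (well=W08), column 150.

Wide layout: rows indexed by well, columns are the 5 distinct depth_m values (600, 700, 150, 450, 2000).
Cell (well=W08, depth_m=150) draws from the long row where well=W08 and depth_m=150, which has porosity=64.17.

64.17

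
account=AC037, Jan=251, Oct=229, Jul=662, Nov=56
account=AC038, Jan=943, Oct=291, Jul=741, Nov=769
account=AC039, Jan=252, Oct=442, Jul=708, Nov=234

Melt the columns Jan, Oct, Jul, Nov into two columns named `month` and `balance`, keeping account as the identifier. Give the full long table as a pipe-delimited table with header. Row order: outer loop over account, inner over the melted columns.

Each (account, column) pair becomes one row: 3 × 4 = 12 rows.
For example, (AC037, Jan) → balance=251.

| account | month | balance |
| AC037 | Jan | 251 |
| AC037 | Oct | 229 |
| AC037 | Jul | 662 |
| AC037 | Nov | 56 |
| AC038 | Jan | 943 |
| AC038 | Oct | 291 |
| AC038 | Jul | 741 |
| AC038 | Nov | 769 |
| AC039 | Jan | 252 |
| AC039 | Oct | 442 |
| AC039 | Jul | 708 |
| AC039 | Nov | 234 |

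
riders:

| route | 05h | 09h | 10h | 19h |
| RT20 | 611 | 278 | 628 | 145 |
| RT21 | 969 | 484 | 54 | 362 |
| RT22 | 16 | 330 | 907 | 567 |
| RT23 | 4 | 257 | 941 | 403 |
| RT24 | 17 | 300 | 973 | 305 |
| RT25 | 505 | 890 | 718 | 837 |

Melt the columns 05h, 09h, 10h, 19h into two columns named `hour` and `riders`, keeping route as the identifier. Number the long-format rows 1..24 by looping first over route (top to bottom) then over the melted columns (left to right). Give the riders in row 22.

890

24 rows total (6 × 4). Row 22: index ⌊(22-1)/4⌋ = 5 into route → RT25; (22-1) mod 4 = 1 into the melted columns → 09h.
So row 22 is (RT25, 09h, 890); riders = 890.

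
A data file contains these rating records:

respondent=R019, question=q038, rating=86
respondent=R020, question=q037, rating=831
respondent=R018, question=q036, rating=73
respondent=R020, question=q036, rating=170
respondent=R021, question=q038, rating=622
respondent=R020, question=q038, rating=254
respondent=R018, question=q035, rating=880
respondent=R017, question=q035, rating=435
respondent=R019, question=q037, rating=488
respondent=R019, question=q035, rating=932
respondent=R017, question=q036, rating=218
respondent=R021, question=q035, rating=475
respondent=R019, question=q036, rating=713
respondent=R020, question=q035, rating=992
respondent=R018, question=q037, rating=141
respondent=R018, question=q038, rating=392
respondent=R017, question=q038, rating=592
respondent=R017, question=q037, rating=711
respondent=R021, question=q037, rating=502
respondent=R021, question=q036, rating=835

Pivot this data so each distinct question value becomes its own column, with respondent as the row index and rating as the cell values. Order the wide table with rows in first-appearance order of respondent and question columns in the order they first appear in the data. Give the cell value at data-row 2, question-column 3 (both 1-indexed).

With rows in first-appearance order of respondent, row 2 is respondent=R020. question columns in first-appearance order: q038, q037, q036, q035; column 3 is q036.
Long rows with respondent=R020, question=q036: rating = 170.

170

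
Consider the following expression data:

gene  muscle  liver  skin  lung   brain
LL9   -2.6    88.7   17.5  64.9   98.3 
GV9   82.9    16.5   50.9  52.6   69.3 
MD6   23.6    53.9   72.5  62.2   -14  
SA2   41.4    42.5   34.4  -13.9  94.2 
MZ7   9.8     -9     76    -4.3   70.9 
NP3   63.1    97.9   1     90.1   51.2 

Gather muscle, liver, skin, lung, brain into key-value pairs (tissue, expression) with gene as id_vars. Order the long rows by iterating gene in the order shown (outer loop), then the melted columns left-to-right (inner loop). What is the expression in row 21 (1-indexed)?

9.8

30 rows total (6 × 5). Row 21: index ⌊(21-1)/5⌋ = 4 into gene → MZ7; (21-1) mod 5 = 0 into the melted columns → muscle.
So row 21 is (MZ7, muscle, 9.8); expression = 9.8.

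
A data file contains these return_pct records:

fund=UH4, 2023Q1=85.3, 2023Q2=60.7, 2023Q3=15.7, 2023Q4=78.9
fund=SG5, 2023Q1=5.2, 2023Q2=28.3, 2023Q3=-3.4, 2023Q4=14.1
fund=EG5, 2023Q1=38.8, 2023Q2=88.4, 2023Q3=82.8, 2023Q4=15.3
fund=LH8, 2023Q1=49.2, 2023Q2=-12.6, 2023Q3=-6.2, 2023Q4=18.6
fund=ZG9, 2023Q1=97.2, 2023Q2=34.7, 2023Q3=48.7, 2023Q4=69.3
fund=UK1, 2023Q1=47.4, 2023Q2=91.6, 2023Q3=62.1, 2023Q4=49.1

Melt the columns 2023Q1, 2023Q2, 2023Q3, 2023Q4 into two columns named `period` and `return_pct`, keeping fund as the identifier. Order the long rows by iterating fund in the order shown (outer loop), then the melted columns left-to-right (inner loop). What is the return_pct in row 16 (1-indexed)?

24 rows total (6 × 4). Row 16: index ⌊(16-1)/4⌋ = 3 into fund → LH8; (16-1) mod 4 = 3 into the melted columns → 2023Q4.
So row 16 is (LH8, 2023Q4, 18.6); return_pct = 18.6.

18.6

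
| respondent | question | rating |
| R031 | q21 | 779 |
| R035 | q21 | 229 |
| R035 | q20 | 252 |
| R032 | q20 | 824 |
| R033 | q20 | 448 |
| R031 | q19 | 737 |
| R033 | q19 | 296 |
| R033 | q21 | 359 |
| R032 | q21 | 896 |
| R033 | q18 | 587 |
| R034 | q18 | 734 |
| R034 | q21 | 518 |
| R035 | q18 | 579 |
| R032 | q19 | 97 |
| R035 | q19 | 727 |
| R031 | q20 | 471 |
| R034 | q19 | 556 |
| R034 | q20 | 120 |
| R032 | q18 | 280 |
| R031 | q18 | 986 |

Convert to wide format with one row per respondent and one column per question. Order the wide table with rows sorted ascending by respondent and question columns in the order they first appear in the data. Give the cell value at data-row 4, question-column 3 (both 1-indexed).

With rows sorted ascending by respondent, row 4 is respondent=R034. question columns in first-appearance order: q21, q20, q19, q18; column 3 is q19.
Long rows with respondent=R034, question=q19: rating = 556.

556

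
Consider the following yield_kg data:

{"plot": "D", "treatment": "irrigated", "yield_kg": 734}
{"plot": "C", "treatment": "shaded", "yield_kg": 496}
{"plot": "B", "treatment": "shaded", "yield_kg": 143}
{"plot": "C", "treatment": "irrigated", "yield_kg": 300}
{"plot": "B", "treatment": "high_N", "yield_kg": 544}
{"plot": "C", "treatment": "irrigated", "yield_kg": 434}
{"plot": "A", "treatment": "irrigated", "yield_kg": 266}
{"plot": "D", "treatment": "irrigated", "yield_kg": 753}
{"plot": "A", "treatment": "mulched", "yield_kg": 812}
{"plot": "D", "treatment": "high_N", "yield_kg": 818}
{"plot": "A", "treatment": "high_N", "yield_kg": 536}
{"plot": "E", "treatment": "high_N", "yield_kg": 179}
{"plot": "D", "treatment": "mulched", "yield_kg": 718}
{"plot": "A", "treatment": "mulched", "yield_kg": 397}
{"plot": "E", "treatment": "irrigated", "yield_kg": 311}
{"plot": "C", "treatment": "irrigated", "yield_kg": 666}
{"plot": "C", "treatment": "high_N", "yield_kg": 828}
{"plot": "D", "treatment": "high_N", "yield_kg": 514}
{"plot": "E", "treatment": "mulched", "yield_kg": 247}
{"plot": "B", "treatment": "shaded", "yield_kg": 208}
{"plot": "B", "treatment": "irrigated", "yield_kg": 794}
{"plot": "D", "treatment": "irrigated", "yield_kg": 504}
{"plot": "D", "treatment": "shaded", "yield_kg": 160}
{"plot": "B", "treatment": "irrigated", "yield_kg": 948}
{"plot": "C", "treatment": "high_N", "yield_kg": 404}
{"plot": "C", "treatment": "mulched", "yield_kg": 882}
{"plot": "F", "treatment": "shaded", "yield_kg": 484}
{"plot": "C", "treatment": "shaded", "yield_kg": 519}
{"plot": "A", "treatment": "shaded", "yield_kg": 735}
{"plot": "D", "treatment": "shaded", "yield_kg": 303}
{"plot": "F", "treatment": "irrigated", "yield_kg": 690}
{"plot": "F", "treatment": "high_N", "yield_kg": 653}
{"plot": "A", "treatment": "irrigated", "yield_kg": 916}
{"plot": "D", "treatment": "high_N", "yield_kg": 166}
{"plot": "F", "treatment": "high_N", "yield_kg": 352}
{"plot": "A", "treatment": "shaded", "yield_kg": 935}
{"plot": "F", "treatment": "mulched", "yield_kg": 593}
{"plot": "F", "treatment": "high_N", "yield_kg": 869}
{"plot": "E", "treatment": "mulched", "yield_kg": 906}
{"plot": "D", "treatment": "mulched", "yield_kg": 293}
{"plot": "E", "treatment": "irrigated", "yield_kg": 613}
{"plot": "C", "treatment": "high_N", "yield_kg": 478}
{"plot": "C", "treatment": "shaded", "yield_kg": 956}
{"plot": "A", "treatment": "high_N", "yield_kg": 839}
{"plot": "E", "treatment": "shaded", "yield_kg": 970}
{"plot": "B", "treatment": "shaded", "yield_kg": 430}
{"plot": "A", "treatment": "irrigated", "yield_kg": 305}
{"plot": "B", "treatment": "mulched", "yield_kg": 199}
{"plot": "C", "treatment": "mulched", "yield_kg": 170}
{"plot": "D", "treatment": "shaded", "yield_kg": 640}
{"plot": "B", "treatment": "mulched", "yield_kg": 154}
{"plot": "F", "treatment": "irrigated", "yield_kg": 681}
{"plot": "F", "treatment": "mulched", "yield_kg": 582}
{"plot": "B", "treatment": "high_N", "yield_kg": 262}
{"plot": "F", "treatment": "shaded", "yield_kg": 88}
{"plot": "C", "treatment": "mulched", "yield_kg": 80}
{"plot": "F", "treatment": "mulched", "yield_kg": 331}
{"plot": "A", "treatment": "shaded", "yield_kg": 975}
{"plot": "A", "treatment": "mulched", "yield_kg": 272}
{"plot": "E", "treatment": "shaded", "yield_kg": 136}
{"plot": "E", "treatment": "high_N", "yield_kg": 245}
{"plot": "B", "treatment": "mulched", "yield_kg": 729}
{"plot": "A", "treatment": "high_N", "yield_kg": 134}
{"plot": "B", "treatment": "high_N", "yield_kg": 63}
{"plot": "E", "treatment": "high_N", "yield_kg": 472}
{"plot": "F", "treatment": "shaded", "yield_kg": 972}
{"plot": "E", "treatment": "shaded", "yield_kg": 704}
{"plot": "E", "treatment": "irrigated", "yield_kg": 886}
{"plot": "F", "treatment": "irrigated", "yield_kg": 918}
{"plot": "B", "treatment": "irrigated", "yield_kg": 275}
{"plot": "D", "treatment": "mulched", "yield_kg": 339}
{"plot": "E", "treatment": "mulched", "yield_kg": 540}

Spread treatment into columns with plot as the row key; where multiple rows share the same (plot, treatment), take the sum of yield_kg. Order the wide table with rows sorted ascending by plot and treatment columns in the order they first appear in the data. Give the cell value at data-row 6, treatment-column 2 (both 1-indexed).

1544

With rows sorted ascending by plot, row 6 is plot=F. treatment columns in first-appearance order: irrigated, shaded, high_N, mulched; column 2 is shaded.
Long rows with plot=F, treatment=shaded: 484 + 88 + 972 = 1544.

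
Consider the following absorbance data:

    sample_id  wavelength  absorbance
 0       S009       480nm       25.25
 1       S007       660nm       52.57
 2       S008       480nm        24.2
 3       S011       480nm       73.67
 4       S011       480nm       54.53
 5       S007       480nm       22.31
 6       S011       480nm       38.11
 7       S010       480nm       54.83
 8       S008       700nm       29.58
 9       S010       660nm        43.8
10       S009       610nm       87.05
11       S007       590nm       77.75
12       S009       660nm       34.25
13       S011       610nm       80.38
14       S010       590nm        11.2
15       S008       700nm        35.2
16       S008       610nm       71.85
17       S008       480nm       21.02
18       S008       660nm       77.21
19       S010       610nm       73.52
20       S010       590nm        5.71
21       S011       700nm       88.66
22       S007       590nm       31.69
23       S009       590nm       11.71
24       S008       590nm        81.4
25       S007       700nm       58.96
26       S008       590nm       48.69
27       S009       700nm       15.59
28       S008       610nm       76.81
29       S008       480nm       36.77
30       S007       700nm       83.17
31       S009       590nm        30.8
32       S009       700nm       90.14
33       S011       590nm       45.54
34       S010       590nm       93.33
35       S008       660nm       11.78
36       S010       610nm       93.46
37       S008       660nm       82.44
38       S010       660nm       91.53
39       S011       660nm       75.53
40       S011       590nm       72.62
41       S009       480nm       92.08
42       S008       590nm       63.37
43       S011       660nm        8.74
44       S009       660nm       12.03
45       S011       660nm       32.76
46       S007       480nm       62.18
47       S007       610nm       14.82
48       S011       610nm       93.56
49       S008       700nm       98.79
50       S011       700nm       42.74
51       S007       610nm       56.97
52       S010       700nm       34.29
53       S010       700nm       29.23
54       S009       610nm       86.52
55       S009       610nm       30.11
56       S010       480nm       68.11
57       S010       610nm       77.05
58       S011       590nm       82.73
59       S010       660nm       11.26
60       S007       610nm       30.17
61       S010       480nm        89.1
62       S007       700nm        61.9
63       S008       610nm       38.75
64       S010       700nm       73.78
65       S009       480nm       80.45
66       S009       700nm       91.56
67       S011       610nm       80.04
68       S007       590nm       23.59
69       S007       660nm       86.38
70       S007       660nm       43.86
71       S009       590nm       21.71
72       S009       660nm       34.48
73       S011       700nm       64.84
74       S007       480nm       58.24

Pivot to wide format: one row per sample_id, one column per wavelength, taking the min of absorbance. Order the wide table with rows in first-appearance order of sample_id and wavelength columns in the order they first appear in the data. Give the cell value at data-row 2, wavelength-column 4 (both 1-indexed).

14.82

With rows in first-appearance order of sample_id, row 2 is sample_id=S007. wavelength columns in first-appearance order: 480nm, 660nm, 700nm, 610nm, 590nm; column 4 is 610nm.
Long rows with sample_id=S007, wavelength=610nm: min(14.82, 56.97, 30.17) = 14.82.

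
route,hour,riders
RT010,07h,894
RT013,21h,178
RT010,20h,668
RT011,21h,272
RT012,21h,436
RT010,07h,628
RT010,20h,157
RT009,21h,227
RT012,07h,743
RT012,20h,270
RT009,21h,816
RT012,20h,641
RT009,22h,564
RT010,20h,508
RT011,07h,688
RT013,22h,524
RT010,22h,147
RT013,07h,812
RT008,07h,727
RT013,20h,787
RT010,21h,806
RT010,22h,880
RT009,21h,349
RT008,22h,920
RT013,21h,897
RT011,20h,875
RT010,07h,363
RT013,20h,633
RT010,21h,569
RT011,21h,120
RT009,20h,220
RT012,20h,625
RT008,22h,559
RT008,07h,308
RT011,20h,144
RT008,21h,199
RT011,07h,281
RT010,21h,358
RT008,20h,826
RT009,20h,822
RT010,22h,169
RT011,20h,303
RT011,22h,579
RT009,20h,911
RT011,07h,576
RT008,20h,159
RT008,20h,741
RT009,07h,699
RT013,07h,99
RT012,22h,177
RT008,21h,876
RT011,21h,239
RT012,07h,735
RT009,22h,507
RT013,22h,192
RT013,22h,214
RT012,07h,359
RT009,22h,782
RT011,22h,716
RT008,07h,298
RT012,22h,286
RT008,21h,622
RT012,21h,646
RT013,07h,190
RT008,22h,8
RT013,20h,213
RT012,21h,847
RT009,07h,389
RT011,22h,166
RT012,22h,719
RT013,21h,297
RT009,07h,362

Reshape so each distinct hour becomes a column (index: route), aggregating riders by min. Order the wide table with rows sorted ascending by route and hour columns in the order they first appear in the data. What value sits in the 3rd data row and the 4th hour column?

147

With rows sorted ascending by route, row 3 is route=RT010. hour columns in first-appearance order: 07h, 21h, 20h, 22h; column 4 is 22h.
Long rows with route=RT010, hour=22h: min(147, 880, 169) = 147.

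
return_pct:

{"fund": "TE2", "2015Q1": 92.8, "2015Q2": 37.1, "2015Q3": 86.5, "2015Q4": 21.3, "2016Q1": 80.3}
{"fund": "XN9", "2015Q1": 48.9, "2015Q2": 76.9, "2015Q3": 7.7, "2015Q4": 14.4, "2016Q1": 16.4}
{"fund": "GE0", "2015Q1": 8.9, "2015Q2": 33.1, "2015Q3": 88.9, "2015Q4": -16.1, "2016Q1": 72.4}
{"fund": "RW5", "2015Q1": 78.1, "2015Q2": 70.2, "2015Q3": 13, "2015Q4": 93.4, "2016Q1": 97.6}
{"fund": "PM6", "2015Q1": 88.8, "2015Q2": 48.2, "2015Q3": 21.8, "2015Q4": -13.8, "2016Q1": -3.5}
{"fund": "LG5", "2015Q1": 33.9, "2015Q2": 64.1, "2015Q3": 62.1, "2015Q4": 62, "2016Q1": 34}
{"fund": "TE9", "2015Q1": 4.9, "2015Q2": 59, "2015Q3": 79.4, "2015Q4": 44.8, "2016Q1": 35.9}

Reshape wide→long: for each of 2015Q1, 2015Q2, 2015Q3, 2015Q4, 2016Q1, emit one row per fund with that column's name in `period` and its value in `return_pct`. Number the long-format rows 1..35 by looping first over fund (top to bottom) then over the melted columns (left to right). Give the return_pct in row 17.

70.2

35 rows total (7 × 5). Row 17: index ⌊(17-1)/5⌋ = 3 into fund → RW5; (17-1) mod 5 = 1 into the melted columns → 2015Q2.
So row 17 is (RW5, 2015Q2, 70.2); return_pct = 70.2.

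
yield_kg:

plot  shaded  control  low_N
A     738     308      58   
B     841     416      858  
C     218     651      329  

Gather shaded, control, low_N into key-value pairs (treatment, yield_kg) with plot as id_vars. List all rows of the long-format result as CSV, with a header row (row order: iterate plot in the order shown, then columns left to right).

Each (plot, column) pair becomes one row: 3 × 3 = 9 rows.
For example, (A, shaded) → yield_kg=738.

plot,treatment,yield_kg
A,shaded,738
A,control,308
A,low_N,58
B,shaded,841
B,control,416
B,low_N,858
C,shaded,218
C,control,651
C,low_N,329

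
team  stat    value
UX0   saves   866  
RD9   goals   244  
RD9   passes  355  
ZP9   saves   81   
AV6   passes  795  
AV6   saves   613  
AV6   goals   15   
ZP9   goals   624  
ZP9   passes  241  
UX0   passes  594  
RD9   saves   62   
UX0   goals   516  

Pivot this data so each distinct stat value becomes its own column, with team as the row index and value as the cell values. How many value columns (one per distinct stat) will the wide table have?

3

3 distinct stat values: passes, saves, goals.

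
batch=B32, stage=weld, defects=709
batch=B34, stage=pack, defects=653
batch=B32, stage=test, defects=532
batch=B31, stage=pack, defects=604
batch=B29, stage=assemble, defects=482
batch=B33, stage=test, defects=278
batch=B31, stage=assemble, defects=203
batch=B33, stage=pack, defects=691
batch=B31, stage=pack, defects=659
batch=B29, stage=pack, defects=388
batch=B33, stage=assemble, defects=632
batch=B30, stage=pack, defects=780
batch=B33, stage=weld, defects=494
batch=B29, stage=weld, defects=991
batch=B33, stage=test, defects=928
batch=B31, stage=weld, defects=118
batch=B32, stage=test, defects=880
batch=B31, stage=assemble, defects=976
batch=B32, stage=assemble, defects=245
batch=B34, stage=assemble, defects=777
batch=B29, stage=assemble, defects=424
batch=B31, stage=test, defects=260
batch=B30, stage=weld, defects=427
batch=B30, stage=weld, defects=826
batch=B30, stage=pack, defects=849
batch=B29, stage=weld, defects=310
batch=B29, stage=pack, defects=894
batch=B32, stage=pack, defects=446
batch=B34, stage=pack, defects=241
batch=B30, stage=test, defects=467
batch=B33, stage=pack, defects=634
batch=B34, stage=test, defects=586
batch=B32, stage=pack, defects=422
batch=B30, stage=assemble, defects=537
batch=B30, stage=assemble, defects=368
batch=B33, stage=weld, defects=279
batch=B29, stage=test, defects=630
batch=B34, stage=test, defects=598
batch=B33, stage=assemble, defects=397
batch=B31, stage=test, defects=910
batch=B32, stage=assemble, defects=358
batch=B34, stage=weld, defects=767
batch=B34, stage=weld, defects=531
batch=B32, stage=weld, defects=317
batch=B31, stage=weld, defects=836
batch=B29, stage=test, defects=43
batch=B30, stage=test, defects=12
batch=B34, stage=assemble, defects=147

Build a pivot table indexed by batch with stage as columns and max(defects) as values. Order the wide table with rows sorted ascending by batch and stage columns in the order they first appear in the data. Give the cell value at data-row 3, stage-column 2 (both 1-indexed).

With rows sorted ascending by batch, row 3 is batch=B31. stage columns in first-appearance order: weld, pack, test, assemble; column 2 is pack.
Long rows with batch=B31, stage=pack: max(604, 659) = 659.

659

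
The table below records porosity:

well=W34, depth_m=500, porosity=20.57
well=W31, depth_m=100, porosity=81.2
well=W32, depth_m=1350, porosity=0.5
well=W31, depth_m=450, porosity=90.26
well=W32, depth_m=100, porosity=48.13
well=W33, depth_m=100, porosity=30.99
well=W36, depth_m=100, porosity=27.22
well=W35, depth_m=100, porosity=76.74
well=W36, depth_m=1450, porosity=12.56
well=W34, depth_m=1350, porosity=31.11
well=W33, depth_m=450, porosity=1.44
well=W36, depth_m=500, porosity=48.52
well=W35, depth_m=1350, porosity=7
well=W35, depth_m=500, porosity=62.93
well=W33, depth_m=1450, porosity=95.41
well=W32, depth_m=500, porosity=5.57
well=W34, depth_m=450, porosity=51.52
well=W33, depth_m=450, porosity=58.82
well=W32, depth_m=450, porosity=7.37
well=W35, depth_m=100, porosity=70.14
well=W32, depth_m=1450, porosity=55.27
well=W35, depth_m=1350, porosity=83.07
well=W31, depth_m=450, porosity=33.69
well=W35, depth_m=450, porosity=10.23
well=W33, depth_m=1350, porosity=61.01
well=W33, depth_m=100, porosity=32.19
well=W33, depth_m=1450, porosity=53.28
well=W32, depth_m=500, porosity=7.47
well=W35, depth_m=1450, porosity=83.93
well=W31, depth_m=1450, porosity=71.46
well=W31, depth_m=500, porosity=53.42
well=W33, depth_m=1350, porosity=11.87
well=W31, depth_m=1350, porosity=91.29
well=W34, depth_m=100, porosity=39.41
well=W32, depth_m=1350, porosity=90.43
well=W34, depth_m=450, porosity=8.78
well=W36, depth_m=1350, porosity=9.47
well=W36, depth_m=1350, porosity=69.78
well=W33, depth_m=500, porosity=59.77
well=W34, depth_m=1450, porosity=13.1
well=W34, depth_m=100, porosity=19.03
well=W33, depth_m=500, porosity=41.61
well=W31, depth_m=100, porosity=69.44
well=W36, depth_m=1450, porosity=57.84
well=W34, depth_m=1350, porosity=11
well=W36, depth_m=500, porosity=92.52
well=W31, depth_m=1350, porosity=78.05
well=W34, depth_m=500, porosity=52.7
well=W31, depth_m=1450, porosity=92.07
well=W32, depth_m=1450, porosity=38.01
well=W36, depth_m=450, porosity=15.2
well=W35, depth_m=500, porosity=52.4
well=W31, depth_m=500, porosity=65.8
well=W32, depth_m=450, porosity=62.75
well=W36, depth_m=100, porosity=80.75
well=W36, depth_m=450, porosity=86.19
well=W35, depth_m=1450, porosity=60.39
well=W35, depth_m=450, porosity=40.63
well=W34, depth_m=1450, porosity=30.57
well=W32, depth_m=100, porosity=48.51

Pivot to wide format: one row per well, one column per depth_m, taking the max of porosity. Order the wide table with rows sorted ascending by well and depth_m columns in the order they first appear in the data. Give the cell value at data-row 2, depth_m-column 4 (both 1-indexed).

With rows sorted ascending by well, row 2 is well=W32. depth_m columns in first-appearance order: 500, 100, 1350, 450, 1450; column 4 is 450.
Long rows with well=W32, depth_m=450: max(7.37, 62.75) = 62.75.

62.75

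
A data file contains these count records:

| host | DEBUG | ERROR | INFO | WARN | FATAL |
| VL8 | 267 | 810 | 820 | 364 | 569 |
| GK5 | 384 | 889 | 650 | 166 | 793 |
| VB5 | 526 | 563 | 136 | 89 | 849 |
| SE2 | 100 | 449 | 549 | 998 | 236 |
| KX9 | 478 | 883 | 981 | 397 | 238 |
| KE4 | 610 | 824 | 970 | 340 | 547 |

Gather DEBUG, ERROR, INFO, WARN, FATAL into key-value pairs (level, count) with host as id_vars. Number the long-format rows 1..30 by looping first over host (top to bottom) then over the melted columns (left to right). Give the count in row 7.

889

30 rows total (6 × 5). Row 7: index ⌊(7-1)/5⌋ = 1 into host → GK5; (7-1) mod 5 = 1 into the melted columns → ERROR.
So row 7 is (GK5, ERROR, 889); count = 889.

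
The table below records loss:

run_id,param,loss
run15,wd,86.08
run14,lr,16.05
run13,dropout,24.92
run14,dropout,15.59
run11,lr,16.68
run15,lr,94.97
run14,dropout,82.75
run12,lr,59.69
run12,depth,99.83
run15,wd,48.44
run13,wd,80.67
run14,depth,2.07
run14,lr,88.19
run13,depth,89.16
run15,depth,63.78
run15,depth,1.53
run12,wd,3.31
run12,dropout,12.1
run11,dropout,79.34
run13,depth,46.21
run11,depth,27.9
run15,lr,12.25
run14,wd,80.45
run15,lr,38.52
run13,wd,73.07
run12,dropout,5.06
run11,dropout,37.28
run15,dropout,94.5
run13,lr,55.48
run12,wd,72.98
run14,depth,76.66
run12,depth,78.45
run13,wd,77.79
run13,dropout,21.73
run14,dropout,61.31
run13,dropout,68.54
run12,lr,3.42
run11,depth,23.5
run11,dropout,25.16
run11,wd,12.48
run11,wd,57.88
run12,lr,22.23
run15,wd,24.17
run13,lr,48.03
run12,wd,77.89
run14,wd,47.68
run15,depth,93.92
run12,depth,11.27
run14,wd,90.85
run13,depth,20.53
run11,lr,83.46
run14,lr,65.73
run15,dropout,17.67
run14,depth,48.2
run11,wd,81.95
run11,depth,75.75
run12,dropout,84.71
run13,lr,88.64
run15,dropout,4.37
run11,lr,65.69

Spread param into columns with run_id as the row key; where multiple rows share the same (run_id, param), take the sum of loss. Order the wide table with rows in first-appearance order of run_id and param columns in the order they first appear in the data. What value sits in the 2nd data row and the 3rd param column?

159.65

With rows in first-appearance order of run_id, row 2 is run_id=run14. param columns in first-appearance order: wd, lr, dropout, depth; column 3 is dropout.
Long rows with run_id=run14, param=dropout: 15.59 + 82.75 + 61.31 = 159.65.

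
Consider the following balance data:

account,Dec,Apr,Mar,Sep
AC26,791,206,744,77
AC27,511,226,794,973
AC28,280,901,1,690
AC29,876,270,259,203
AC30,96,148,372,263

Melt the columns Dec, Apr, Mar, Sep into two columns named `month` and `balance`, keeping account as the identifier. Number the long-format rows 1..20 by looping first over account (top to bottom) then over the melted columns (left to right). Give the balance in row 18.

148

20 rows total (5 × 4). Row 18: index ⌊(18-1)/4⌋ = 4 into account → AC30; (18-1) mod 4 = 1 into the melted columns → Apr.
So row 18 is (AC30, Apr, 148); balance = 148.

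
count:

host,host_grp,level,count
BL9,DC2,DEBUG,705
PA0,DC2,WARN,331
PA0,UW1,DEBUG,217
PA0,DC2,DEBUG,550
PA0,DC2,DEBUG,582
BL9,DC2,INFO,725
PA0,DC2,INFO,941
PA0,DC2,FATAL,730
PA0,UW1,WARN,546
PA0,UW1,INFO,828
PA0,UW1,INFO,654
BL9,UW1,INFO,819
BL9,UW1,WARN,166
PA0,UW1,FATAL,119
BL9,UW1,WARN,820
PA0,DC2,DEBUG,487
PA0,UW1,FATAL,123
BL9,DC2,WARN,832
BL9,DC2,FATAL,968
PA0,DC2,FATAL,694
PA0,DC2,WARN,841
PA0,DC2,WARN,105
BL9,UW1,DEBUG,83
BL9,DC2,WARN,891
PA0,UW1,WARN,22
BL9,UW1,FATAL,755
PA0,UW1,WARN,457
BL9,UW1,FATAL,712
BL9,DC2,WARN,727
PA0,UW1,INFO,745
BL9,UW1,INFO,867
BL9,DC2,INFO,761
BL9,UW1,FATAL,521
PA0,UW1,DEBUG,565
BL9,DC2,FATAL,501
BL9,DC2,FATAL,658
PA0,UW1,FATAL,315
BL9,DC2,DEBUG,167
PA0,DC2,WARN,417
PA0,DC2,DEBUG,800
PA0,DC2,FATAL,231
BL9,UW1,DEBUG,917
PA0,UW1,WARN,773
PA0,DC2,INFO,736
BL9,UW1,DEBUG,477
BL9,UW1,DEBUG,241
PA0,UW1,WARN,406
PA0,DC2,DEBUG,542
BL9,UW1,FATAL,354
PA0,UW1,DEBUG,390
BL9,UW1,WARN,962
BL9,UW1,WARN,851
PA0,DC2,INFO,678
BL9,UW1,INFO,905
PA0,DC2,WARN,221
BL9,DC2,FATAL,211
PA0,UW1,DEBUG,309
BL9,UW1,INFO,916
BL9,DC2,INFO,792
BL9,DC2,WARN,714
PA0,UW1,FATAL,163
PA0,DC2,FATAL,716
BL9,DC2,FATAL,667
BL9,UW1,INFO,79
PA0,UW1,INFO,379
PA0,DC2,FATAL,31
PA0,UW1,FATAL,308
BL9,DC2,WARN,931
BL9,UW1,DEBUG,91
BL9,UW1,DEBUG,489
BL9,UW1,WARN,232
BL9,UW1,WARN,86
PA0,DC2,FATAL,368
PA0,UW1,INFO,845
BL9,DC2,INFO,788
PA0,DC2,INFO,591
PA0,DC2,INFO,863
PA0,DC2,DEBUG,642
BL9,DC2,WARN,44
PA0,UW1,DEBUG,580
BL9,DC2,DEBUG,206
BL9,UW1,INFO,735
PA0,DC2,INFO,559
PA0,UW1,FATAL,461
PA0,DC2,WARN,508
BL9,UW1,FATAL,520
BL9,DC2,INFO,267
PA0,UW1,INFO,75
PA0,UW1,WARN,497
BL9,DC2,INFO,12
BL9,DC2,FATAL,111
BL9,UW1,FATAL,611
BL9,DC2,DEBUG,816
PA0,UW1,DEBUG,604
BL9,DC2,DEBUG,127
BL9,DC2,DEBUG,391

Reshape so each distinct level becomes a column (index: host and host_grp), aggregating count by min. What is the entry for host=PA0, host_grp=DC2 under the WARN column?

Rows with host=PA0, host_grp=DC2 and level=WARN: count values are 331, 841, 105, 417, 221, 508.
min(331, 841, 105, 417, 221, 508) = 105.

105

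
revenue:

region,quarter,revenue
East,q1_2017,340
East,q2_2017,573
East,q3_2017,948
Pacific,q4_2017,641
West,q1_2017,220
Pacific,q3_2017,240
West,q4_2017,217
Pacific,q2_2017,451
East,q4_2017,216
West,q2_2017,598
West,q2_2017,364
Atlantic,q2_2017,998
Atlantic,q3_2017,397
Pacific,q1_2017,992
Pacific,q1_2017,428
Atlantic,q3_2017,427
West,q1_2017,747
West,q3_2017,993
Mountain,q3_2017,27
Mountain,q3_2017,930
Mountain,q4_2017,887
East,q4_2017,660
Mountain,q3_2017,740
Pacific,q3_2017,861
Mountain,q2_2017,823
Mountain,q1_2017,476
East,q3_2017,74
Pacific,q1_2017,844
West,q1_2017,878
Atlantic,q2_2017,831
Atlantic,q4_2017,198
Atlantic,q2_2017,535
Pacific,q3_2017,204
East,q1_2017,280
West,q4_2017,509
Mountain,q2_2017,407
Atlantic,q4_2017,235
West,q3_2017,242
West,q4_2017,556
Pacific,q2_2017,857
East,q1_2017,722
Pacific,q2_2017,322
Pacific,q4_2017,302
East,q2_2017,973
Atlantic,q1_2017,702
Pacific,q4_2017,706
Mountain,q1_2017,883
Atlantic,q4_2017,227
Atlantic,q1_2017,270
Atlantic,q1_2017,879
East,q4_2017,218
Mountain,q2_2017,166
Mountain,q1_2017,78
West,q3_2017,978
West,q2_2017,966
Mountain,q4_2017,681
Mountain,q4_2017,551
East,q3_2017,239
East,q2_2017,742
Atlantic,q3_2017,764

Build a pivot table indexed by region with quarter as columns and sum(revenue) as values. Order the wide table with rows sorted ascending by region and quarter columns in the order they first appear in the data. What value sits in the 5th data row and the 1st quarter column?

1845

With rows sorted ascending by region, row 5 is region=West. quarter columns in first-appearance order: q1_2017, q2_2017, q3_2017, q4_2017; column 1 is q1_2017.
Long rows with region=West, quarter=q1_2017: 220 + 747 + 878 = 1845.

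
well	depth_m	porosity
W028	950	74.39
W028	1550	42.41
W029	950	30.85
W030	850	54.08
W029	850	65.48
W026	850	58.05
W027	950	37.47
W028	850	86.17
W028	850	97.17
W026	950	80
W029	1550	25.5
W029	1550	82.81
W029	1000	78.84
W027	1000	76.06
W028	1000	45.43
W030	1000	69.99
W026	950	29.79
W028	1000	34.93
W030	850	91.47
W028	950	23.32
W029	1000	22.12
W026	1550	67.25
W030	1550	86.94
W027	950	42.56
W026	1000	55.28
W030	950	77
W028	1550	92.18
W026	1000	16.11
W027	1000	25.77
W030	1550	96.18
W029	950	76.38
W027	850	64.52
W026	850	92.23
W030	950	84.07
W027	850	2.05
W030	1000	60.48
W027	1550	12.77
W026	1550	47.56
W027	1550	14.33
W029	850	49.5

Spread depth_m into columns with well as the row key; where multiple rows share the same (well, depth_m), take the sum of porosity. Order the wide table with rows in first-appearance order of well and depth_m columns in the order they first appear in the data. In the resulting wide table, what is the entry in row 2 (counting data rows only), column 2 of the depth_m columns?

With rows in first-appearance order of well, row 2 is well=W029. depth_m columns in first-appearance order: 950, 1550, 850, 1000; column 2 is 1550.
Long rows with well=W029, depth_m=1550: 25.5 + 82.81 = 108.31.

108.31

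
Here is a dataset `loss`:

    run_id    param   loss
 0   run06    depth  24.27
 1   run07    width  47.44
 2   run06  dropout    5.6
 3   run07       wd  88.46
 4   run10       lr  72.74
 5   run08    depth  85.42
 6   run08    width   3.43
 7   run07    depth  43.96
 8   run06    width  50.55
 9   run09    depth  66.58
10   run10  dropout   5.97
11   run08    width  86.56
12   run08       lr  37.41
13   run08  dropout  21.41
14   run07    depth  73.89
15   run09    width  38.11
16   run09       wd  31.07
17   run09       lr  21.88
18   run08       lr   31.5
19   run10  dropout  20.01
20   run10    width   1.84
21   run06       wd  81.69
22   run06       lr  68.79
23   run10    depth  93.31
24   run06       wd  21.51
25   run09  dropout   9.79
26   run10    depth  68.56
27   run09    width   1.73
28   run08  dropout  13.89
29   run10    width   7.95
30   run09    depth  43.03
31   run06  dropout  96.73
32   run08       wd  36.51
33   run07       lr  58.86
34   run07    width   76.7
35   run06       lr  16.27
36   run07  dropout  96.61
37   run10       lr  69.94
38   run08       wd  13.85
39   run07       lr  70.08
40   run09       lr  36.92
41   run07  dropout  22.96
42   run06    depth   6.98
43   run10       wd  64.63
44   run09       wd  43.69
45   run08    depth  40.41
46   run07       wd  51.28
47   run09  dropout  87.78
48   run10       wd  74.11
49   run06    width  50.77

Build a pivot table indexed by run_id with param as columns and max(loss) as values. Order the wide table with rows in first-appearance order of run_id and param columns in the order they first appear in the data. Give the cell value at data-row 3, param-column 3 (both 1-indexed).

With rows in first-appearance order of run_id, row 3 is run_id=run10. param columns in first-appearance order: depth, width, dropout, wd, lr; column 3 is dropout.
Long rows with run_id=run10, param=dropout: max(5.97, 20.01) = 20.01.

20.01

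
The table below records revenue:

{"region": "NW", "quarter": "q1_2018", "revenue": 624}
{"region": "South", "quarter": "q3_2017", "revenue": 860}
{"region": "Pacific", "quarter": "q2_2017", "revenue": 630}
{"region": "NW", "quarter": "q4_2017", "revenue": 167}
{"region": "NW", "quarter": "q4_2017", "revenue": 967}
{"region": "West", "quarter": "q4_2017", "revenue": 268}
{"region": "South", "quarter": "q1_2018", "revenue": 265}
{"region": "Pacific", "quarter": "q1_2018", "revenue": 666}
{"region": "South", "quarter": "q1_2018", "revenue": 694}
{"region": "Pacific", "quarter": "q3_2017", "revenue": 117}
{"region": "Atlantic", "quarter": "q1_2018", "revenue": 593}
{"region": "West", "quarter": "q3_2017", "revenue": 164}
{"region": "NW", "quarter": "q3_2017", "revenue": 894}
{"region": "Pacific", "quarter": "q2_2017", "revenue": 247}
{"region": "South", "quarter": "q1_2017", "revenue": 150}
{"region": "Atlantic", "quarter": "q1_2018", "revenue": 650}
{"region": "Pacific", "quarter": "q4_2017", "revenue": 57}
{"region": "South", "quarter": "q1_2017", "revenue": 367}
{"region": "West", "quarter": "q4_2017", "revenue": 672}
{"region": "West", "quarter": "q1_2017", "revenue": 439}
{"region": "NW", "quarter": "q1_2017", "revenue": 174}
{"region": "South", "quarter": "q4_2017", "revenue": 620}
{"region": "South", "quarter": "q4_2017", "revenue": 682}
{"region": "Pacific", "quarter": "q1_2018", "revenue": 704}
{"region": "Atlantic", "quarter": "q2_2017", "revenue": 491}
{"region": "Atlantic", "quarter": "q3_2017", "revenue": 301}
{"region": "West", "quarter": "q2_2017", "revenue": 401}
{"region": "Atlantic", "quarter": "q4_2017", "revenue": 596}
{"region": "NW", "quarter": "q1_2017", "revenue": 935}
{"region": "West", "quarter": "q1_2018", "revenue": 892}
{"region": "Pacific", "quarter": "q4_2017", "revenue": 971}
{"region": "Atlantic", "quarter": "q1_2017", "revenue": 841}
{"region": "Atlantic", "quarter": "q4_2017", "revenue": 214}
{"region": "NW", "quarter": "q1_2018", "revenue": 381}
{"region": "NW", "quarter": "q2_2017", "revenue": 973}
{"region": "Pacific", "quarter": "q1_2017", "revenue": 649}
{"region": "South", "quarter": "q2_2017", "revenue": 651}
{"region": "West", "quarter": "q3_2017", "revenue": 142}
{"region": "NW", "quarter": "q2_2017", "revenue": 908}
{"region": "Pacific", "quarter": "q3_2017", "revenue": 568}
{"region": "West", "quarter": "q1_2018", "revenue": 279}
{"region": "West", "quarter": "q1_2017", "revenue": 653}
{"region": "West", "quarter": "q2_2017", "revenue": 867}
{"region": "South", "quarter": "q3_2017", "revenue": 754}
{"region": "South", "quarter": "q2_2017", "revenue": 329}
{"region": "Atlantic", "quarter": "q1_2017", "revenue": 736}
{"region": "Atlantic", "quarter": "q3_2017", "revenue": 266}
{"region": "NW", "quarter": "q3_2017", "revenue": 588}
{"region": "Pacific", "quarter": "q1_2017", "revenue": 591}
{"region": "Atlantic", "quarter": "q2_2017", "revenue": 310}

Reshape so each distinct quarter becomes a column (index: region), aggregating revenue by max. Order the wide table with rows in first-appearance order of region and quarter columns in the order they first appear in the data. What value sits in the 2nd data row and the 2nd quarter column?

With rows in first-appearance order of region, row 2 is region=South. quarter columns in first-appearance order: q1_2018, q3_2017, q2_2017, q4_2017, q1_2017; column 2 is q3_2017.
Long rows with region=South, quarter=q3_2017: max(860, 754) = 860.

860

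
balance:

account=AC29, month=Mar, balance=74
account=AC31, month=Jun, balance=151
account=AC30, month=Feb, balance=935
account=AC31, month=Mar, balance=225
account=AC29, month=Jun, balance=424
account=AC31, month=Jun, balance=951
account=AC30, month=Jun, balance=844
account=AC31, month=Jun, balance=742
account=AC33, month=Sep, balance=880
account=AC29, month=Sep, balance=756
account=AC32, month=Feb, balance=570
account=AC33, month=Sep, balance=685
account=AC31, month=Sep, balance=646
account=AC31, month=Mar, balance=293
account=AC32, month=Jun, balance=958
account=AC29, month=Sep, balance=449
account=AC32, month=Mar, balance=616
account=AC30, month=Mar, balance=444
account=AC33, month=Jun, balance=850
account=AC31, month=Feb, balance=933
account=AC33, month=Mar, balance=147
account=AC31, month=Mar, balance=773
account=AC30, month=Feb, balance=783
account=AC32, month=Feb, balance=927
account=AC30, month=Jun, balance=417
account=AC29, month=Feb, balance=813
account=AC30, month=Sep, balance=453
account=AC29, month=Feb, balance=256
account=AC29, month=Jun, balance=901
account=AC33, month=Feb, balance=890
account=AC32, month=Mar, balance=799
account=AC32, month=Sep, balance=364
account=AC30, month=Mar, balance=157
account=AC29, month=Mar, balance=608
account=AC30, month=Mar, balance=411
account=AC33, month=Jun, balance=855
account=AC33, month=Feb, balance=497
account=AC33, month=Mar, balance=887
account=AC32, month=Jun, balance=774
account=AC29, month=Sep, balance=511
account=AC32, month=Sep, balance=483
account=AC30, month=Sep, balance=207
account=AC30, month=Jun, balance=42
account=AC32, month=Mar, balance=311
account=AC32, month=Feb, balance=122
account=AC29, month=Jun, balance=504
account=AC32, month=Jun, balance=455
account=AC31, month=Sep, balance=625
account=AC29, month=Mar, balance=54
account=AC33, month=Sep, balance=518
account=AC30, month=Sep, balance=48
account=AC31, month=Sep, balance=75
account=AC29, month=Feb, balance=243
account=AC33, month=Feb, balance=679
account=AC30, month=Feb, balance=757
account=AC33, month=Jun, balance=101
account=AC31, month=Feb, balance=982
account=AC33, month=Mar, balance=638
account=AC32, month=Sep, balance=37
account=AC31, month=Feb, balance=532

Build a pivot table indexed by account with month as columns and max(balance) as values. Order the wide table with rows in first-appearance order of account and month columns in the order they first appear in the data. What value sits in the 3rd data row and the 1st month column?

With rows in first-appearance order of account, row 3 is account=AC30. month columns in first-appearance order: Mar, Jun, Feb, Sep; column 1 is Mar.
Long rows with account=AC30, month=Mar: max(444, 157, 411) = 444.

444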